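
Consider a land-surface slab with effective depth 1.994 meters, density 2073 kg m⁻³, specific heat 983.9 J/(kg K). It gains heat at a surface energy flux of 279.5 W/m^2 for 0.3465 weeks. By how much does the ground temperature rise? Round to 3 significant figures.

14.4 K

Areal heat capacity C = ρ c_p D = 2073 × 983.9 × 1.994 = 4.07×10^6 J/(m^2 K).
Net heat input Q = F Δt = 279.5 × (0.3465 weeks × 6.048×10^5 s/week) = 5.86×10^7 J/m².
ΔT = Q / C = 5.86×10^7 / 4.07×10^6 = 14.4 K.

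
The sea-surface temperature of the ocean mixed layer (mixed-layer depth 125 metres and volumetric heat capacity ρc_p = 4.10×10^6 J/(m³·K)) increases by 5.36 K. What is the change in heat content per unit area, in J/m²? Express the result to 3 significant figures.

Areal heat capacity C = ρc_p × D = 4.10×10^6 × 125 = 5.12×10^8 J/(m²·K).
ΔQ = C ΔT = 5.12×10^8 × 5.36 = 2.75×10^9 J/m².

2.75×10^9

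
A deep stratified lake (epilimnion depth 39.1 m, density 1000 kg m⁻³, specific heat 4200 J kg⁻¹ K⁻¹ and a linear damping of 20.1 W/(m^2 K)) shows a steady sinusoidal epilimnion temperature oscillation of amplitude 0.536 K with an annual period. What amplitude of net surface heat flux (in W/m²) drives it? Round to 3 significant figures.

Areal heat capacity C = ρ c_p D = 1000 × 4200 × 39.1 = 1.64×10^8 J/(m^2 K).
ω = 2π / 3.15×10^7 s = 1.99×10^-7 s⁻¹.
√((Cω)² + λ²) = √((32.7)² + 20.1²) = 38.4 W/(m²·K).
F₀ = A × √((Cω)²+λ²) = 0.536 × 38.4 = 20.6 W/m².

20.6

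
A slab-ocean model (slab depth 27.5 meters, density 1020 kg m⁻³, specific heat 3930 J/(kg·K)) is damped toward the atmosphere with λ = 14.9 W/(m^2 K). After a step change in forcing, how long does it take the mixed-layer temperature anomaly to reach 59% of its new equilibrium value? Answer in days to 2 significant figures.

Areal heat capacity C = ρ c_p D = 1020 × 3930 × 27.5 = 1.10×10^8 J m⁻² K⁻¹.
τ = C / λ = 1.10×10^8 / 14.9 = 7.40×10^6 s.
Fraction reached: 1 − e^(−t/τ) = 0.59 ⇒ t = −τ ln(1 − 0.59) = τ × 0.892.
t = 6.60×10^6 s = 76.3 days.

76 days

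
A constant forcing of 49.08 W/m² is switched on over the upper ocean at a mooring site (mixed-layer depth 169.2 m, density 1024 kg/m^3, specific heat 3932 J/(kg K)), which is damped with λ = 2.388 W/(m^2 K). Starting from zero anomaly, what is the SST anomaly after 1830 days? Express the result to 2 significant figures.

8.7 K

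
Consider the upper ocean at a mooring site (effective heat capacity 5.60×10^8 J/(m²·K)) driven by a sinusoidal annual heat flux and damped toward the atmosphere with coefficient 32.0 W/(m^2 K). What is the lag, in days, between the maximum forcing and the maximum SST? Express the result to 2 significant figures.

Areal heat capacity C = 5.60×10^8 J/(m²·K) (given).
ω = 2π / 3.15×10^7 s = 1.99×10^-7 s⁻¹.
Phase lag φ = arctan(Cω/λ) = arctan(112/32.0) = 1.29 rad.
Time lag = φ / ω = 1.29 / 1.99×10^-7 = 6.48×10^6 s = 75.0 days.

75 days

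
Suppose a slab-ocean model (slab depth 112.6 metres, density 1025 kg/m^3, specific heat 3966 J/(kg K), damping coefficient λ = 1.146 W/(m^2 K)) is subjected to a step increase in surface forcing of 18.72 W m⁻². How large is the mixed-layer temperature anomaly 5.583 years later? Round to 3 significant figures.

5.83 K

Areal heat capacity C = ρ c_p D = 1025 × 3966 × 112.6 = 4.58×10^8 J/(m²·K).
τ = C / λ = 4.58×10^8 / 1.146 = 3.99×10^8 s.
Equilibrium anomaly ΔT_eq = F / λ = 18.72 / 1.146 = 16.3 K.
t = 5.583 years = 1.76×10^8 s, so t/τ = 0.441.
ΔT(t) = ΔT_eq (1 − e^(−t/τ)) = 16.3 × (1 − e^−0.441) = 5.83 K.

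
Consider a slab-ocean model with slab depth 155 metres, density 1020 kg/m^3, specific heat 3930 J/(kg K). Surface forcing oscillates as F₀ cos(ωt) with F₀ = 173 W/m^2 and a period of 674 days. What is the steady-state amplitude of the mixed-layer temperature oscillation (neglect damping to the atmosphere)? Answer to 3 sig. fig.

Areal heat capacity C = ρ c_p D = 1020 × 3930 × 155 = 6.21×10^8 J m⁻² K⁻¹.
Angular frequency ω = 2π / T = 2π / 5.82×10^7 s = 1.08×10^-7 s⁻¹.
Cω = 6.21×10^8 × 1.08×10^-7 = 67.0 W/(m²·K).
Amplitude A = F₀ / (Cω) = 173 / 67.0 = 2.58 K.

2.58 K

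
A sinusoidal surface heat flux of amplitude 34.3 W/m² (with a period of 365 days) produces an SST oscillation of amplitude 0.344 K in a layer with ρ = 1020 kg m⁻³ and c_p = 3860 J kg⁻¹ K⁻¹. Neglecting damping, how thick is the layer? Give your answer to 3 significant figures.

127 m

ω = 2π / 3.15×10^7 s = 1.99×10^-7 s⁻¹.
Required C = F₀ / (A ω) = 34.3 / (0.344 × 1.99×10^-7) = 5.00×10^8 J/(m²·K).
D = C / (ρ c_p) = 5.00×10^8 / (1020 × 3860) = 127 m.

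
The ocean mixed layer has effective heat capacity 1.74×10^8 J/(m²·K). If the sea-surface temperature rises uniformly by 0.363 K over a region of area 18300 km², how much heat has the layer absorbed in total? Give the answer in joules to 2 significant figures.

1.2×10^18 J

Areal heat capacity C = 1.74×10^8 J/(m²·K) (given).
Heat per unit area: q = C ΔT = 1.74×10^8 × 0.363 = 6.32×10^7 J/m².
Total heat: Q = q × A = 6.32×10^7 × (18300 × 10⁶ m²) = 1.16×10^18 J.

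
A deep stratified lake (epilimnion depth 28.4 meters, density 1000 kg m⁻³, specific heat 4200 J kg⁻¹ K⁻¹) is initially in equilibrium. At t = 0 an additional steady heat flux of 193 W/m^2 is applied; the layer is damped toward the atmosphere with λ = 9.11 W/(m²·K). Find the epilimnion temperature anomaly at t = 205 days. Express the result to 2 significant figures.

16 K

Areal heat capacity C = ρ c_p D = 1000 × 4200 × 28.4 = 1.19×10^8 J m⁻² K⁻¹.
τ = C / λ = 1.19×10^8 / 9.11 = 1.31×10^7 s.
Equilibrium anomaly ΔT_eq = F / λ = 193 / 9.11 = 21.2 K.
t = 205 days = 1.77×10^7 s, so t/τ = 1.35.
ΔT(t) = ΔT_eq (1 − e^(−t/τ)) = 21.2 × (1 − e^−1.35) = 15.7 K.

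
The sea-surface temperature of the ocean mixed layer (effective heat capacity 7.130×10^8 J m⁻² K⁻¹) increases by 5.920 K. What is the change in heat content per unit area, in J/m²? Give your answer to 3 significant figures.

Areal heat capacity C = 7.130×10^8 J m⁻² K⁻¹ (given).
ΔQ = C ΔT = 7.13×10^8 × 5.920 = 4.22×10^9 J/m².

4.22×10^9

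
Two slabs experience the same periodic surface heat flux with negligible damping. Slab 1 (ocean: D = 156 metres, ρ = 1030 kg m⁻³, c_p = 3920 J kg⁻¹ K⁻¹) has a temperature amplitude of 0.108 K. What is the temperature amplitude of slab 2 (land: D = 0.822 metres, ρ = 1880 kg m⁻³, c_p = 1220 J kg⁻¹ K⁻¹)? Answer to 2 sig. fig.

36 K

C_ocean = 6.30×10^8 J/(m²·K); C_land = 1.89×10^6 J/(m²·K).
A ∝ 1/C ⇒ A_land = A_ocean × C_ocean/C_land = 0.108 × 334 = 36.1 K.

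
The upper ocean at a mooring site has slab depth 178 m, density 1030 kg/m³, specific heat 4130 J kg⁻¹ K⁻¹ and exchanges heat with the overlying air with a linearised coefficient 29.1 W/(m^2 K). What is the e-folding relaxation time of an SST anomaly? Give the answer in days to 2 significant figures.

300 days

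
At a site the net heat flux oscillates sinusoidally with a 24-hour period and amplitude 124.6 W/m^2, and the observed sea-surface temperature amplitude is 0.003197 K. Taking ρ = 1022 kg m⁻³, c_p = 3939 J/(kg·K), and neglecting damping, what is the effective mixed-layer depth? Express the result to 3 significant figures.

ω = 2π / 86400 s = 7.27×10^-5 s⁻¹.
Required C = F₀ / (A ω) = 124.6 / (0.003197 × 7.27×10^-5) = 5.36×10^8 J/(m²·K).
D = C / (ρ c_p) = 5.36×10^8 / (1022 × 3939) = 133 m.

133 m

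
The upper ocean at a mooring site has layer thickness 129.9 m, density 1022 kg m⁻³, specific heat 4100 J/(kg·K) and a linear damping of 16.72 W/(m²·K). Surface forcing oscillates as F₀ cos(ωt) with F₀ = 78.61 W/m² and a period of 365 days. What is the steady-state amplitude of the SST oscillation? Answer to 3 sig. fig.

Areal heat capacity C = ρ c_p D = 1022 × 4100 × 129.9 = 5.44×10^8 J m⁻² K⁻¹.
Angular frequency ω = 2π / T = 2π / 3.15×10^7 s = 1.99×10^-7 s⁻¹.
√((Cω)² + λ²) = √((108)² + 16.72²) = 110 W/(m²·K).
Amplitude A = F₀ / √((Cω)²+λ²) = 78.61 / 110 = 0.716 K.

0.716 K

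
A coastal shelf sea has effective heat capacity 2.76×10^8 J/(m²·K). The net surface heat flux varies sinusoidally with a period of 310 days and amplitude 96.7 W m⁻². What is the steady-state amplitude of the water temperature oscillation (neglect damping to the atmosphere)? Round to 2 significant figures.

1.5 K

Areal heat capacity C = 2.76×10^8 J/(m²·K) (given).
Angular frequency ω = 2π / T = 2π / 2.68×10^7 s = 2.35×10^-7 s⁻¹.
Cω = 2.76×10^8 × 2.35×10^-7 = 64.7 W/(m²·K).
Amplitude A = F₀ / (Cω) = 96.7 / 64.7 = 1.49 K.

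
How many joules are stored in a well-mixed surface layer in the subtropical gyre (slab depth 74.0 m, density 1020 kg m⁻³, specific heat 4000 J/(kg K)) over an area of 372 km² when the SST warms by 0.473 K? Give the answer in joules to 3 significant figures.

5.31×10^16 J

Areal heat capacity C = ρ c_p D = 1020 × 4000 × 74.0 = 3.02×10^8 J m⁻² K⁻¹.
Heat per unit area: q = C ΔT = 3.02×10^8 × 0.473 = 1.43×10^8 J/m².
Total heat: Q = q × A = 1.43×10^8 × (372 × 10⁶ m²) = 5.31×10^16 J.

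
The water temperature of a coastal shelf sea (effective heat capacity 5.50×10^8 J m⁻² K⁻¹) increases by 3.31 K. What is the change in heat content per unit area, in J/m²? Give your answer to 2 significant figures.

Areal heat capacity C = 5.50×10^8 J m⁻² K⁻¹ (given).
ΔQ = C ΔT = 5.50×10^8 × 3.31 = 1.82×10^9 J/m².

1.8×10^9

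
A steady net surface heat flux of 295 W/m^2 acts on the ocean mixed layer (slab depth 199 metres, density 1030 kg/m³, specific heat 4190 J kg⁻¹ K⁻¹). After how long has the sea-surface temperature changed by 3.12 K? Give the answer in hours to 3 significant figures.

Areal heat capacity C = ρ c_p D = 1030 × 4190 × 199 = 8.59×10^8 J/(m²·K).
Time required: Δt = C ΔT / F = 8.59×10^8 × 3.12 / 295 = 9.08×10^6 s.
In hours: 9.08×10^6 s / (3600 s/hour) = 2520 hours.

2520 hours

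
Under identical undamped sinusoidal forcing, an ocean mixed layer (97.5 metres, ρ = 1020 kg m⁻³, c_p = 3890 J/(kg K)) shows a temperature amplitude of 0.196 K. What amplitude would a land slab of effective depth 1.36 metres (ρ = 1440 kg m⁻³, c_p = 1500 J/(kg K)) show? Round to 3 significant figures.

C_ocean = 3.87×10^8 J/(m²·K); C_land = 2.94×10^6 J/(m²·K).
A ∝ 1/C ⇒ A_land = A_ocean × C_ocean/C_land = 0.196 × 132 = 25.8 K.

25.8 K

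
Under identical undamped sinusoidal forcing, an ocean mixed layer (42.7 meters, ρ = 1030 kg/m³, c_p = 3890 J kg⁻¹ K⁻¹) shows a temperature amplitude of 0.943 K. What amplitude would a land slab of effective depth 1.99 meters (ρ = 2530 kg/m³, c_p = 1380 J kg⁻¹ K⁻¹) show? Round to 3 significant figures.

23.2 K

C_ocean = 1.71×10^8 J/(m²·K); C_land = 6.95×10^6 J/(m²·K).
A ∝ 1/C ⇒ A_land = A_ocean × C_ocean/C_land = 0.943 × 24.6 = 23.2 K.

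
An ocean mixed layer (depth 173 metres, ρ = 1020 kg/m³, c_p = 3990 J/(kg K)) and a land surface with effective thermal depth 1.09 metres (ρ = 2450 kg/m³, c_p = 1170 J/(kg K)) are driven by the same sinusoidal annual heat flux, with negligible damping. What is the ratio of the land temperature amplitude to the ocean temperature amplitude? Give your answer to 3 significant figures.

C_ocean = 1020 × 3990 × 173 = 7.04×10^8 J/(m²·K).
C_land = 2450 × 1170 × 1.09 = 3.12×10^6 J/(m²·K).
Undamped amplitude ∝ 1/C, so A_land/A_ocean = C_ocean/C_land = 225.

225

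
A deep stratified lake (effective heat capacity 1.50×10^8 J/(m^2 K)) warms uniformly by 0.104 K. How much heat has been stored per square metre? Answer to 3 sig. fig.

1.56×10^7

Areal heat capacity C = 1.50×10^8 J/(m^2 K) (given).
ΔQ = C ΔT = 1.50×10^8 × 0.104 = 1.56×10^7 J/m².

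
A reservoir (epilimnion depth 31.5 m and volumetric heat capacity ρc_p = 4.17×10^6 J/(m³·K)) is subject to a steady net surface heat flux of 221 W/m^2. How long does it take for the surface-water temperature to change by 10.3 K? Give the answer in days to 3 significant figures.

70.9 days

Areal heat capacity C = ρc_p × D = 4.17×10^6 × 31.5 = 1.31×10^8 J/(m²·K).
Time required: Δt = C ΔT / F = 1.31×10^8 × 10.3 / 221 = 6.12×10^6 s.
In days: 6.12×10^6 s / (86400 s/day) = 70.9 days.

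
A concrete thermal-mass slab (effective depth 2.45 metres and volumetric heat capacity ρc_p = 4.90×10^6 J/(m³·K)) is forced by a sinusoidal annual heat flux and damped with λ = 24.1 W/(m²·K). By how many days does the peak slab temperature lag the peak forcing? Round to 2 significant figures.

Areal heat capacity C = ρc_p × D = 4.90×10^6 × 2.45 = 1.20×10^7 J/(m²·K).
ω = 2π / 3.15×10^7 s = 1.99×10^-7 s⁻¹.
Phase lag φ = arctan(Cω/λ) = arctan(2.39/24.1) = 0.0989 rad.
Time lag = φ / ω = 0.0989 / 1.99×10^-7 = 4.97×10^5 s = 5.75 days.

5.7 days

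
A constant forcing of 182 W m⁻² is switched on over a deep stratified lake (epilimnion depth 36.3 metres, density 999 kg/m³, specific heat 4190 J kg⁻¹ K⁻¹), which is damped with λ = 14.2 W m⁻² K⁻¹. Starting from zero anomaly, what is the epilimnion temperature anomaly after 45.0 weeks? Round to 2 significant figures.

Areal heat capacity C = ρ c_p D = 999 × 4190 × 36.3 = 1.52×10^8 J/(m^2 K).
τ = C / λ = 1.52×10^8 / 14.2 = 1.07×10^7 s.
Equilibrium anomaly ΔT_eq = F / λ = 182 / 14.2 = 12.8 K.
t = 45.0 weeks = 2.72×10^7 s, so t/τ = 2.54.
ΔT(t) = ΔT_eq (1 − e^(−t/τ)) = 12.8 × (1 − e^−2.54) = 11.8 K.

12 K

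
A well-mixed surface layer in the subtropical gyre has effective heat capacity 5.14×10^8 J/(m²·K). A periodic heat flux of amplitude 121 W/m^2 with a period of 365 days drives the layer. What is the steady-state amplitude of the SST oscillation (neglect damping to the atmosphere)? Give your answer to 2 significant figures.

1.2 K

Areal heat capacity C = 5.14×10^8 J/(m²·K) (given).
Angular frequency ω = 2π / T = 2π / 3.15×10^7 s = 1.99×10^-7 s⁻¹.
Cω = 5.14×10^8 × 1.99×10^-7 = 102 W/(m²·K).
Amplitude A = F₀ / (Cω) = 121 / 102 = 1.18 K.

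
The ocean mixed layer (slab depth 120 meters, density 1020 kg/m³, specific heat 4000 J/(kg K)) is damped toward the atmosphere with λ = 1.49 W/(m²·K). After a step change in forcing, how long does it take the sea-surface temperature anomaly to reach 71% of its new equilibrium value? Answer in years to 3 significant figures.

Areal heat capacity C = ρ c_p D = 1020 × 4000 × 120 = 4.90×10^8 J m⁻² K⁻¹.
τ = C / λ = 4.90×10^8 / 1.49 = 3.29×10^8 s.
Fraction reached: 1 − e^(−t/τ) = 0.71 ⇒ t = −τ ln(1 − 0.71) = τ × 1.24.
t = 4.07×10^8 s = 12.9 years.

12.9 years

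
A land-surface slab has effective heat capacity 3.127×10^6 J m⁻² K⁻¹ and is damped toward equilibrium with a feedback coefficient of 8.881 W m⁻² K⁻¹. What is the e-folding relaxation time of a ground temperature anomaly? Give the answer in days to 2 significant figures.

4.1 days

Areal heat capacity C = 3.127×10^6 J m⁻² K⁻¹ (given).
Relaxation time τ = C / λ = 3.13×10^6 / 8.881 = 3.52×10^5 s.
In days: 3.52×10^5 s / (86400 s/day) = 4.08 days.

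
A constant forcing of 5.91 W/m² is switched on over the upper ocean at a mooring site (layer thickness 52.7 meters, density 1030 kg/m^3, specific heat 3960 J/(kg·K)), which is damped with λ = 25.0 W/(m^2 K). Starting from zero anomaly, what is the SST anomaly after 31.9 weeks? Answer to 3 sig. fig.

0.211 K

Areal heat capacity C = ρ c_p D = 1030 × 3960 × 52.7 = 2.15×10^8 J/(m²·K).
τ = C / λ = 2.15×10^8 / 25.0 = 8.60×10^6 s.
Equilibrium anomaly ΔT_eq = F / λ = 5.91 / 25.0 = 0.236 K.
t = 31.9 weeks = 1.93×10^7 s, so t/τ = 2.24.
ΔT(t) = ΔT_eq (1 − e^(−t/τ)) = 0.236 × (1 − e^−2.24) = 0.211 K.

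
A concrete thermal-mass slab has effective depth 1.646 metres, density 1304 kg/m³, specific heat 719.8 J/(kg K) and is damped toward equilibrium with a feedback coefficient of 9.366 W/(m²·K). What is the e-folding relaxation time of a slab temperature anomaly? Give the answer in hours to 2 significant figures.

46 hours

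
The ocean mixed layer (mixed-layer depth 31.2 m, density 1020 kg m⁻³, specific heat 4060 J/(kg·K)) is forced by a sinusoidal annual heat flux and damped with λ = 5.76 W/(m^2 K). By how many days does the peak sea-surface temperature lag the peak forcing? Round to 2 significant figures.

78 days

Areal heat capacity C = ρ c_p D = 1020 × 4060 × 31.2 = 1.29×10^8 J/(m^2 K).
ω = 2π / 3.15×10^7 s = 1.99×10^-7 s⁻¹.
Phase lag φ = arctan(Cω/λ) = arctan(25.7/5.76) = 1.35 rad.
Time lag = φ / ω = 1.35 / 1.99×10^-7 = 6.78×10^6 s = 78.5 days.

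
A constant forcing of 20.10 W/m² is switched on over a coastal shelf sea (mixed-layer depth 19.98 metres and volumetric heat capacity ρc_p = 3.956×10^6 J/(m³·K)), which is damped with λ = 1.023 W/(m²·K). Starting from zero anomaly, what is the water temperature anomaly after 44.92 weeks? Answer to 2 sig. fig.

Areal heat capacity C = ρc_p × D = 3.956×10^6 × 19.98 = 7.90×10^7 J/(m²·K).
τ = C / λ = 7.90×10^7 / 1.023 = 7.73×10^7 s.
Equilibrium anomaly ΔT_eq = F / λ = 20.10 / 1.023 = 19.6 K.
t = 44.92 weeks = 2.72×10^7 s, so t/τ = 0.352.
ΔT(t) = ΔT_eq (1 − e^(−t/τ)) = 19.6 × (1 − e^−0.352) = 5.82 K.

5.8 K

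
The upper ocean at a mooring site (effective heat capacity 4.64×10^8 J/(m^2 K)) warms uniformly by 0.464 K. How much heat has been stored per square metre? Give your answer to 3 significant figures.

Areal heat capacity C = 4.64×10^8 J/(m^2 K) (given).
ΔQ = C ΔT = 4.64×10^8 × 0.464 = 2.15×10^8 J/m².

2.15×10^8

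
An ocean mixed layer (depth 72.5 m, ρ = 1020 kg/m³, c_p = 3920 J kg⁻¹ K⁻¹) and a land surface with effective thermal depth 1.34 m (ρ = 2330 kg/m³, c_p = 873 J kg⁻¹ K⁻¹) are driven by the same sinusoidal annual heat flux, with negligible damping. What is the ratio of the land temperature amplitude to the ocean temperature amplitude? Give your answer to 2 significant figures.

110

C_ocean = 1020 × 3920 × 72.5 = 2.90×10^8 J/(m²·K).
C_land = 2330 × 873 × 1.34 = 2.73×10^6 J/(m²·K).
Undamped amplitude ∝ 1/C, so A_land/A_ocean = C_ocean/C_land = 106.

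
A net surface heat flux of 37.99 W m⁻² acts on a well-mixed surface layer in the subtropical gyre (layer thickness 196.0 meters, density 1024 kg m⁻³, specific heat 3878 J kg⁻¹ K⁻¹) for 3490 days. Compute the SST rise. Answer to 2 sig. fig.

Areal heat capacity C = ρ c_p D = 1024 × 3878 × 196.0 = 7.78×10^8 J/(m²·K).
Net heat input Q = F Δt = 37.99 × (3490 days × 86400 s/day) = 1.15×10^10 J/m².
ΔT = Q / C = 1.15×10^10 / 7.78×10^8 = 14.7 K.

15 K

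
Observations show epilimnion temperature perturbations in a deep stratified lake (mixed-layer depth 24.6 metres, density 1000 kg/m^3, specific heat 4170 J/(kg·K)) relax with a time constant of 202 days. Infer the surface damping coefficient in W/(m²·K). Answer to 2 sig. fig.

5.9

Areal heat capacity C = ρ c_p D = 1000 × 4170 × 24.6 = 1.03×10^8 J/(m^2 K).
τ = 202 days = 1.75×10^7 s.
λ = C / τ = 1.03×10^8 / 1.75×10^7 = 5.88 W/(m²·K).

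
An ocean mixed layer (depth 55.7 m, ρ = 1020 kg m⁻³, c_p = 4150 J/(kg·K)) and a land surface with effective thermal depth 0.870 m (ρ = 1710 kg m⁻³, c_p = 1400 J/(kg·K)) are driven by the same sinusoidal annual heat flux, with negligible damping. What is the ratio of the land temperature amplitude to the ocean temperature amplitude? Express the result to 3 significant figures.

113

C_ocean = 1020 × 4150 × 55.7 = 2.36×10^8 J/(m²·K).
C_land = 1710 × 1400 × 0.870 = 2.08×10^6 J/(m²·K).
Undamped amplitude ∝ 1/C, so A_land/A_ocean = C_ocean/C_land = 113.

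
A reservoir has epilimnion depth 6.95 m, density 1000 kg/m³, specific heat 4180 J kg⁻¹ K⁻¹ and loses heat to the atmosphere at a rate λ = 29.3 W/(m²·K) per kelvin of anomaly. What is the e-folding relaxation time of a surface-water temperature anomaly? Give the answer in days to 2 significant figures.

11 days

Areal heat capacity C = ρ c_p D = 1000 × 4180 × 6.95 = 2.91×10^7 J m⁻² K⁻¹.
Relaxation time τ = C / λ = 2.91×10^7 / 29.3 = 9.92×10^5 s.
In days: 9.92×10^5 s / (86400 s/day) = 11.5 days.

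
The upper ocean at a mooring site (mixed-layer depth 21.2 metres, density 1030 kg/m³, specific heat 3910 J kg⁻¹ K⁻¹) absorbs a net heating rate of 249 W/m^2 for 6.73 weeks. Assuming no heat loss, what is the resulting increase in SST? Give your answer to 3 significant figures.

11.9 K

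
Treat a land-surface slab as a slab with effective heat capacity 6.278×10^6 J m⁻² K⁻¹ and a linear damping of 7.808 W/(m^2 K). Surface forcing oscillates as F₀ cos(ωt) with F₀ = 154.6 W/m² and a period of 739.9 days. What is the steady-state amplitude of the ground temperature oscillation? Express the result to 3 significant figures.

19.7 K

Areal heat capacity C = 6.278×10^6 J m⁻² K⁻¹ (given).
Angular frequency ω = 2π / T = 2π / 6.39×10^7 s = 9.83×10^-8 s⁻¹.
√((Cω)² + λ²) = √((0.617)² + 7.808²) = 7.83 W/(m²·K).
Amplitude A = F₀ / √((Cω)²+λ²) = 154.6 / 7.83 = 19.7 K.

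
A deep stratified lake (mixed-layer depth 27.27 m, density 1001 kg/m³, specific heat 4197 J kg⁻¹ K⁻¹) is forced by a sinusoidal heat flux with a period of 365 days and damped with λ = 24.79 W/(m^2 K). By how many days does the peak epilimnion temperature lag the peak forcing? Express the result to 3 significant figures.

43.2 days

Areal heat capacity C = ρ c_p D = 1001 × 4197 × 27.27 = 1.15×10^8 J/(m^2 K).
ω = 2π / 3.15×10^7 s = 1.99×10^-7 s⁻¹.
Phase lag φ = arctan(Cω/λ) = arctan(22.8/24.79) = 0.744 rad.
Time lag = φ / ω = 0.744 / 1.99×10^-7 = 3.74×10^6 s = 43.2 days.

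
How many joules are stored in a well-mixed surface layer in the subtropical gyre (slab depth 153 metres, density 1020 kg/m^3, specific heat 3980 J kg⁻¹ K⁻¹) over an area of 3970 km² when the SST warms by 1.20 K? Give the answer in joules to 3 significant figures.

Areal heat capacity C = ρ c_p D = 1020 × 3980 × 153 = 6.21×10^8 J m⁻² K⁻¹.
Heat per unit area: q = C ΔT = 6.21×10^8 × 1.20 = 7.45×10^8 J/m².
Total heat: Q = q × A = 7.45×10^8 × (3970 × 10⁶ m²) = 2.96×10^18 J.

2.96×10^18 J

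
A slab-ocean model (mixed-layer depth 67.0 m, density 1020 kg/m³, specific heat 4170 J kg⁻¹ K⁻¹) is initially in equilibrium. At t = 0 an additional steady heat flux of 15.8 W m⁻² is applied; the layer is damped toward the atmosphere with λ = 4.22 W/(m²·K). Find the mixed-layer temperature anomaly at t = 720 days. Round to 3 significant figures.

Areal heat capacity C = ρ c_p D = 1020 × 4170 × 67.0 = 2.85×10^8 J/(m²·K).
τ = C / λ = 2.85×10^8 / 4.22 = 6.75×10^7 s.
Equilibrium anomaly ΔT_eq = F / λ = 15.8 / 4.22 = 3.74 K.
t = 720 days = 6.22×10^7 s, so t/τ = 0.921.
ΔT(t) = ΔT_eq (1 − e^(−t/τ)) = 3.74 × (1 − e^−0.921) = 2.25 K.

2.25 K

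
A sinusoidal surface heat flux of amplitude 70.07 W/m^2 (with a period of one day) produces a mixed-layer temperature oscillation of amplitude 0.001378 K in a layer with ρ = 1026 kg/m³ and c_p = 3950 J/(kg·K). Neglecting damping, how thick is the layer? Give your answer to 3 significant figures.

173 m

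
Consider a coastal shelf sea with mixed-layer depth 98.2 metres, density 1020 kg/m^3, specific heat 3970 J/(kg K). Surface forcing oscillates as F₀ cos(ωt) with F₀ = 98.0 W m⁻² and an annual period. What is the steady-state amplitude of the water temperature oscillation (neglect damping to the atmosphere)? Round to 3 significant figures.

1.24 K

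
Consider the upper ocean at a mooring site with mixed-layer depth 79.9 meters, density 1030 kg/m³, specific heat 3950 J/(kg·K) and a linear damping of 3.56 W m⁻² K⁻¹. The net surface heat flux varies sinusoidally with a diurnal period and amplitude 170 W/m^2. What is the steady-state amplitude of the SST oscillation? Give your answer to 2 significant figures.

Areal heat capacity C = ρ c_p D = 1030 × 3950 × 79.9 = 3.25×10^8 J m⁻² K⁻¹.
Angular frequency ω = 2π / T = 2π / 86400 s = 7.27×10^-5 s⁻¹.
√((Cω)² + λ²) = √((23600)² + 3.56²) = 23600 W/(m²·K).
Amplitude A = F₀ / √((Cω)²+λ²) = 170 / 23600 = 0.00719 K.

0.0072 K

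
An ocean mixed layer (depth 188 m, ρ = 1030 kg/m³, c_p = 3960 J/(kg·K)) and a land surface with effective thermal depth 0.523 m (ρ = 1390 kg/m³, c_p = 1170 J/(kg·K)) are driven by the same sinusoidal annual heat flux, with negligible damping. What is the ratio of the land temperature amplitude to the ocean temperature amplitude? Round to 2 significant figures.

C_ocean = 1030 × 3960 × 188 = 7.67×10^8 J/(m²·K).
C_land = 1390 × 1170 × 0.523 = 8.51×10^5 J/(m²·K).
Undamped amplitude ∝ 1/C, so A_land/A_ocean = C_ocean/C_land = 902.

900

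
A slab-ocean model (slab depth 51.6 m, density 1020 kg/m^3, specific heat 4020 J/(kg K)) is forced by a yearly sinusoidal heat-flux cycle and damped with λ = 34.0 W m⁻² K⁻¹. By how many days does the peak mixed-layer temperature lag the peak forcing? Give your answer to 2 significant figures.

Areal heat capacity C = ρ c_p D = 1020 × 4020 × 51.6 = 2.12×10^8 J/(m^2 K).
ω = 2π / 3.15×10^7 s = 1.99×10^-7 s⁻¹.
Phase lag φ = arctan(Cω/λ) = arctan(42.2/34.0) = 0.892 rad.
Time lag = φ / ω = 0.892 / 1.99×10^-7 = 4.48×10^6 s = 51.8 days.

52 days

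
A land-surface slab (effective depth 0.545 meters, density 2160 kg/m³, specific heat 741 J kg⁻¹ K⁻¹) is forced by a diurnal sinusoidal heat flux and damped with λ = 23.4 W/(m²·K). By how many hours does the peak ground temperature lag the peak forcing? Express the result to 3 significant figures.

Areal heat capacity C = ρ c_p D = 2160 × 741 × 0.545 = 8.72×10^5 J m⁻² K⁻¹.
ω = 2π / 86400 s = 7.27×10^-5 s⁻¹.
Phase lag φ = arctan(Cω/λ) = arctan(63.4/23.4) = 1.22 rad.
Time lag = φ / ω = 1.22 / 7.27×10^-5 = 16700 s = 4.65 hours.

4.65 hours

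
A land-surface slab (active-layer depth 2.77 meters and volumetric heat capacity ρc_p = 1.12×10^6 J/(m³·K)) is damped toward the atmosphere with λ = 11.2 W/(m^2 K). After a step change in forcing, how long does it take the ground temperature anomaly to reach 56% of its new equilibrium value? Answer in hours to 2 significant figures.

63 hours

Areal heat capacity C = ρc_p × D = 1.12×10^6 × 2.77 = 3.10×10^6 J/(m²·K).
τ = C / λ = 3.10×10^6 / 11.2 = 2.77×10^5 s.
Fraction reached: 1 − e^(−t/τ) = 0.56 ⇒ t = −τ ln(1 − 0.56) = τ × 0.821.
t = 2.27×10^5 s = 63.2 hours.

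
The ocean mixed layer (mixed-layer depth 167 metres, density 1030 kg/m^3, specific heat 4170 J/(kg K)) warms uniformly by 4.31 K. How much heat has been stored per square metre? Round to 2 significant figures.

3.1×10^9

Areal heat capacity C = ρ c_p D = 1030 × 4170 × 167 = 7.17×10^8 J m⁻² K⁻¹.
ΔQ = C ΔT = 7.17×10^8 × 4.31 = 3.09×10^9 J/m².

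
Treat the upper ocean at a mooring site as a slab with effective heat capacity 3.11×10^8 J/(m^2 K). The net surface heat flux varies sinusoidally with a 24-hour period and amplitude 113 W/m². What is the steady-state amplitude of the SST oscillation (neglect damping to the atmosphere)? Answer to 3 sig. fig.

Areal heat capacity C = 3.11×10^8 J/(m^2 K) (given).
Angular frequency ω = 2π / T = 2π / 86400 s = 7.27×10^-5 s⁻¹.
Cω = 3.11×10^8 × 7.27×10^-5 = 22600 W/(m²·K).
Amplitude A = F₀ / (Cω) = 113 / 22600 = 0.00500 K.

0.00500 K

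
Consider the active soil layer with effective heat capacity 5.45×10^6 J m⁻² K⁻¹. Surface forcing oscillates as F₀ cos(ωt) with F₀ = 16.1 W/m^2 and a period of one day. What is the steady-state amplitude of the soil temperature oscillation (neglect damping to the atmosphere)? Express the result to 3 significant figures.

0.0406 K

Areal heat capacity C = 5.45×10^6 J m⁻² K⁻¹ (given).
Angular frequency ω = 2π / T = 2π / 86400 s = 7.27×10^-5 s⁻¹.
Cω = 5.45×10^6 × 7.27×10^-5 = 396 W/(m²·K).
Amplitude A = F₀ / (Cω) = 16.1 / 396 = 0.0406 K.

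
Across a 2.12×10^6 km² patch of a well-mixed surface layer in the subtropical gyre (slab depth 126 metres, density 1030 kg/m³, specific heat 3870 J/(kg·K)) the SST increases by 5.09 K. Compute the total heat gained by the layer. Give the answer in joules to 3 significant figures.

Areal heat capacity C = ρ c_p D = 1030 × 3870 × 126 = 5.02×10^8 J/(m²·K).
Heat per unit area: q = C ΔT = 5.02×10^8 × 5.09 = 2.56×10^9 J/m².
Total heat: Q = q × A = 2.56×10^9 × (2.12×10^6 × 10⁶ m²) = 5.42×10^21 J.

5.42×10^21 J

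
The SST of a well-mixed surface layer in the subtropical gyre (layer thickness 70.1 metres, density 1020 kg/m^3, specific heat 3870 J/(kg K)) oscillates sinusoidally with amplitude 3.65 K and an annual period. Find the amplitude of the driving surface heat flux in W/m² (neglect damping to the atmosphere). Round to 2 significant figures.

200

Areal heat capacity C = ρ c_p D = 1020 × 3870 × 70.1 = 2.77×10^8 J/(m²·K).
ω = 2π / 3.15×10^7 s = 1.99×10^-7 s⁻¹.
Cω = 2.77×10^8 × 1.99×10^-7 = 55.1 W/(m²·K).
F₀ = A × Cω = 3.65 × 55.1 = 201 W/m².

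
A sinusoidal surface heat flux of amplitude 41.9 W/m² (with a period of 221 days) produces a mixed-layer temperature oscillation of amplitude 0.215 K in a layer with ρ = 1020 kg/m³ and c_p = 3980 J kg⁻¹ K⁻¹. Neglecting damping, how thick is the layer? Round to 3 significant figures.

ω = 2π / 1.91×10^7 s = 3.29×10^-7 s⁻¹.
Required C = F₀ / (A ω) = 41.9 / (0.215 × 3.29×10^-7) = 5.92×10^8 J/(m²·K).
D = C / (ρ c_p) = 5.92×10^8 / (1020 × 3980) = 146 m.

146 m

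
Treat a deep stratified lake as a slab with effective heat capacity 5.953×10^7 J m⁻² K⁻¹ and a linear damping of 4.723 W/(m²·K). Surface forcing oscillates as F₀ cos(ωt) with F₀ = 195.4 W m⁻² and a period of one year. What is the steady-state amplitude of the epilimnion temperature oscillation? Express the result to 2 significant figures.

15 K

Areal heat capacity C = 5.953×10^7 J m⁻² K⁻¹ (given).
Angular frequency ω = 2π / T = 2π / 3.15×10^7 s = 1.99×10^-7 s⁻¹.
√((Cω)² + λ²) = √((11.9)² + 4.723²) = 12.8 W/(m²·K).
Amplitude A = F₀ / √((Cω)²+λ²) = 195.4 / 12.8 = 15.3 K.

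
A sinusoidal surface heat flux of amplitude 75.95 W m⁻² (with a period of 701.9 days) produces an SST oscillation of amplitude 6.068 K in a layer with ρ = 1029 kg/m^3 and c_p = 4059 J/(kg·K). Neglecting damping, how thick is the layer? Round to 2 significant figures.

29 m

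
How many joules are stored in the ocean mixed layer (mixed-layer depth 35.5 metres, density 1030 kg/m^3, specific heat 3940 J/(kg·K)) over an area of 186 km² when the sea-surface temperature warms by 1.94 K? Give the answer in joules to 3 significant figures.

Areal heat capacity C = ρ c_p D = 1030 × 3940 × 35.5 = 1.44×10^8 J/(m²·K).
Heat per unit area: q = C ΔT = 1.44×10^8 × 1.94 = 2.79×10^8 J/m².
Total heat: Q = q × A = 2.79×10^8 × (186 × 10⁶ m²) = 5.20×10^16 J.

5.20×10^16 J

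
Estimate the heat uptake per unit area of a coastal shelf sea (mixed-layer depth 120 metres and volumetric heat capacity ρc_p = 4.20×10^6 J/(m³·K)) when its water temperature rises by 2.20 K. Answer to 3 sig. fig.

Areal heat capacity C = ρc_p × D = 4.20×10^6 × 120 = 5.04×10^8 J/(m^2 K).
ΔQ = C ΔT = 5.04×10^8 × 2.20 = 1.11×10^9 J/m².

1.11×10^9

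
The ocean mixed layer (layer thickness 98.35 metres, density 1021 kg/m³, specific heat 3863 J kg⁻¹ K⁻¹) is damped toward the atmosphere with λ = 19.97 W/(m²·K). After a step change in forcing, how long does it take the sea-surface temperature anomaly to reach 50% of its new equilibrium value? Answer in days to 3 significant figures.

Areal heat capacity C = ρ c_p D = 1021 × 3863 × 98.35 = 3.88×10^8 J/(m^2 K).
τ = C / λ = 3.88×10^8 / 19.97 = 1.94×10^7 s.
Fraction reached: 1 − e^(−t/τ) = 0.50 ⇒ t = −τ ln(1 − 0.50) = τ × 0.693.
t = 1.35×10^7 s = 156 days.

156 days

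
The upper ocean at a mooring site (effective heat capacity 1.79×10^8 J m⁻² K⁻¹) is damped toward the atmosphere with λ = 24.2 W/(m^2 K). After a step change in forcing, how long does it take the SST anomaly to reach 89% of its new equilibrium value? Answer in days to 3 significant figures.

Areal heat capacity C = 1.79×10^8 J m⁻² K⁻¹ (given).
τ = C / λ = 1.79×10^8 / 24.2 = 7.40×10^6 s.
Fraction reached: 1 − e^(−t/τ) = 0.89 ⇒ t = −τ ln(1 − 0.89) = τ × 2.21.
t = 1.63×10^7 s = 189 days.

189 days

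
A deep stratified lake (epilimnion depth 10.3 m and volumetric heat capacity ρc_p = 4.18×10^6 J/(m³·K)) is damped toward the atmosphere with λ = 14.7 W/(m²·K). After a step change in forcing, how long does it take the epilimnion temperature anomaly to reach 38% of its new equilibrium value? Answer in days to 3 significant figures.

16.2 days

Areal heat capacity C = ρc_p × D = 4.18×10^6 × 10.3 = 4.31×10^7 J/(m²·K).
τ = C / λ = 4.31×10^7 / 14.7 = 2.93×10^6 s.
Fraction reached: 1 − e^(−t/τ) = 0.38 ⇒ t = −τ ln(1 − 0.38) = τ × 0.478.
t = 1.40×10^6 s = 16.2 days.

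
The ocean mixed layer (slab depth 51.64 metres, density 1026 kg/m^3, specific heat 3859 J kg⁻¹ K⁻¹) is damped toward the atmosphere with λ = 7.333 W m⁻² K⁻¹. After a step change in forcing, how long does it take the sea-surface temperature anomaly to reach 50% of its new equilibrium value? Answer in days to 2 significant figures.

220 days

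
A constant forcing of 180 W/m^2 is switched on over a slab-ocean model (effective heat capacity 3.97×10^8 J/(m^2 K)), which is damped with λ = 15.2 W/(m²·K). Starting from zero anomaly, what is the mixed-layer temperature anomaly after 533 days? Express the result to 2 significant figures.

9.8 K

Areal heat capacity C = 3.97×10^8 J/(m^2 K) (given).
τ = C / λ = 3.97×10^8 / 15.2 = 2.61×10^7 s.
Equilibrium anomaly ΔT_eq = F / λ = 180 / 15.2 = 11.8 K.
t = 533 days = 4.61×10^7 s, so t/τ = 1.76.
ΔT(t) = ΔT_eq (1 − e^(−t/τ)) = 11.8 × (1 − e^−1.76) = 9.81 K.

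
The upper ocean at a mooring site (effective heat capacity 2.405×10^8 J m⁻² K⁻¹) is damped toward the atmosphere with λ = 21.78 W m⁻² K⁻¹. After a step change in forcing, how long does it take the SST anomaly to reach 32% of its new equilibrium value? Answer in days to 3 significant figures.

49.3 days

Areal heat capacity C = 2.405×10^8 J m⁻² K⁻¹ (given).
τ = C / λ = 2.40×10^8 / 21.78 = 1.10×10^7 s.
Fraction reached: 1 − e^(−t/τ) = 0.32 ⇒ t = −τ ln(1 − 0.32) = τ × 0.386.
t = 4.26×10^6 s = 49.3 days.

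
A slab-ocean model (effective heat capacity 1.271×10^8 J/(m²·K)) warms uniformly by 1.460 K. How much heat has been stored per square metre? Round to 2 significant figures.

1.9×10^8

Areal heat capacity C = 1.271×10^8 J/(m²·K) (given).
ΔQ = C ΔT = 1.27×10^8 × 1.460 = 1.86×10^8 J/m².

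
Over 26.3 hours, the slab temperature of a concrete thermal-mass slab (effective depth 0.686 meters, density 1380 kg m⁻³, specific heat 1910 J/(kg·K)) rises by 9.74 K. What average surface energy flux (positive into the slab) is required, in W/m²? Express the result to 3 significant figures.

Areal heat capacity C = ρ c_p D = 1380 × 1910 × 0.686 = 1.81×10^6 J/(m²·K).
Required heat per unit area: Q = C ΔT = 1.81×10^6 × 9.74 = 1.76×10^7 J/m².
Flux F = Q / Δt = 1.76×10^7 / 94700 s = 186 W/m².

186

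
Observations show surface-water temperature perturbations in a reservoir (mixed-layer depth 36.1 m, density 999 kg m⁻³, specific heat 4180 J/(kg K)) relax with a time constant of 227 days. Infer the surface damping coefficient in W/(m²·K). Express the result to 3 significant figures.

Areal heat capacity C = ρ c_p D = 999 × 4180 × 36.1 = 1.51×10^8 J m⁻² K⁻¹.
τ = 227 days = 1.96×10^7 s.
λ = C / τ = 1.51×10^8 / 1.96×10^7 = 7.69 W/(m²·K).

7.69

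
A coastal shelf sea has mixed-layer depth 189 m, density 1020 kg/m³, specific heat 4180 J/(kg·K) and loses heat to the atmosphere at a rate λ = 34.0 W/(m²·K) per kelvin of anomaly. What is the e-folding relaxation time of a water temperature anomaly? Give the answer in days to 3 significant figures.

274 days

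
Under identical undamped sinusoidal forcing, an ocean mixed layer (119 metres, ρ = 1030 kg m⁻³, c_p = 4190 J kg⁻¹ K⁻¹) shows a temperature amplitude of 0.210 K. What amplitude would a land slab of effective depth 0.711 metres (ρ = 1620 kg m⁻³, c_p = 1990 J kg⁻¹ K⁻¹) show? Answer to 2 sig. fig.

47 K

C_ocean = 5.14×10^8 J/(m²·K); C_land = 2.29×10^6 J/(m²·K).
A ∝ 1/C ⇒ A_land = A_ocean × C_ocean/C_land = 0.210 × 224 = 47.1 K.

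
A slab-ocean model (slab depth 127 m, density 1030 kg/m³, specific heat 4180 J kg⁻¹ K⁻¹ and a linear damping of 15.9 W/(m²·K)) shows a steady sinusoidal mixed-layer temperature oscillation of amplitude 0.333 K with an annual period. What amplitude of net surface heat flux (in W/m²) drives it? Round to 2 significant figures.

Areal heat capacity C = ρ c_p D = 1030 × 4180 × 127 = 5.47×10^8 J m⁻² K⁻¹.
ω = 2π / 3.15×10^7 s = 1.99×10^-7 s⁻¹.
√((Cω)² + λ²) = √((109)² + 15.9²) = 110 W/(m²·K).
F₀ = A × √((Cω)²+λ²) = 0.333 × 110 = 36.7 W/m².

37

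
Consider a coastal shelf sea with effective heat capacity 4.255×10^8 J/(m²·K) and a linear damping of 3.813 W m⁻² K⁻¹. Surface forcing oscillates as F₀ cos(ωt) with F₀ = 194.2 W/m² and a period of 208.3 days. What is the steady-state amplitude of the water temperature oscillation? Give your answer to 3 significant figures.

1.31 K

Areal heat capacity C = 4.255×10^8 J/(m²·K) (given).
Angular frequency ω = 2π / T = 2π / 1.80×10^7 s = 3.49×10^-7 s⁻¹.
√((Cω)² + λ²) = √((149)² + 3.813²) = 149 W/(m²·K).
Amplitude A = F₀ / √((Cω)²+λ²) = 194.2 / 149 = 1.31 K.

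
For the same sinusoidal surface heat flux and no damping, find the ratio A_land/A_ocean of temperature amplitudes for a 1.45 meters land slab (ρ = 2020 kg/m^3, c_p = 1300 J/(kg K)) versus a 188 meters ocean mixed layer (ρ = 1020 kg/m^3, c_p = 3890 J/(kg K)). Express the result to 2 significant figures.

200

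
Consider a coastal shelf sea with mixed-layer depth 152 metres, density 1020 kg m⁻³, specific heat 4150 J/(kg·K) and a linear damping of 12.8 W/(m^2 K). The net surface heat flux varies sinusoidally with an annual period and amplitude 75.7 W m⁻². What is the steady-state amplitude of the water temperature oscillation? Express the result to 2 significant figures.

0.59 K

Areal heat capacity C = ρ c_p D = 1020 × 4150 × 152 = 6.43×10^8 J/(m^2 K).
Angular frequency ω = 2π / T = 2π / 3.15×10^7 s = 1.99×10^-7 s⁻¹.
√((Cω)² + λ²) = √((128)² + 12.8²) = 129 W/(m²·K).
Amplitude A = F₀ / √((Cω)²+λ²) = 75.7 / 129 = 0.588 K.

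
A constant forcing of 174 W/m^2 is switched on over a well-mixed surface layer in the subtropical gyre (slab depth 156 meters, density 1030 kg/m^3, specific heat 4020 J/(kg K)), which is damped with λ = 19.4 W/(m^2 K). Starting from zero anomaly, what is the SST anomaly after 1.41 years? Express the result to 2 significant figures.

6.6 K

Areal heat capacity C = ρ c_p D = 1030 × 4020 × 156 = 6.46×10^8 J m⁻² K⁻¹.
τ = C / λ = 6.46×10^8 / 19.4 = 3.33×10^7 s.
Equilibrium anomaly ΔT_eq = F / λ = 174 / 19.4 = 8.97 K.
t = 1.41 years = 4.45×10^7 s, so t/τ = 1.34.
ΔT(t) = ΔT_eq (1 − e^(−t/τ)) = 8.97 × (1 − e^−1.34) = 6.61 K.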